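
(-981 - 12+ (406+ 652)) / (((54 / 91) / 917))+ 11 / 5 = 27120869 / 270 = 100447.66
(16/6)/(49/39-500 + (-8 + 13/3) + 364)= -52/2699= -0.02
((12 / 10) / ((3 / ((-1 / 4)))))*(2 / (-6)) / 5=1 / 150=0.01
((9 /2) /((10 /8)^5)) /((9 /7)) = 3584 /3125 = 1.15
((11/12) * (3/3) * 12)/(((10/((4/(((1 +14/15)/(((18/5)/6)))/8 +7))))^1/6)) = 9504/2665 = 3.57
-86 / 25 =-3.44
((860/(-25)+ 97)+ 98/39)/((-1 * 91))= -12697/17745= -0.72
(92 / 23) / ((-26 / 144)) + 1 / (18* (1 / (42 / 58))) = -50021 / 2262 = -22.11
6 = 6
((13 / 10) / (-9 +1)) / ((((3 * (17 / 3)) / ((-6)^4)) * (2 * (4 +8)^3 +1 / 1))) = -1053 / 293845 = -0.00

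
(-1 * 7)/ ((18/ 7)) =-49/ 18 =-2.72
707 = 707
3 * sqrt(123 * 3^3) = 27 * sqrt(41) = 172.88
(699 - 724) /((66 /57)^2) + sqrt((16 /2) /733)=-9025 /484 + 2 * sqrt(1466) /733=-18.54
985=985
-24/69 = -8/23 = -0.35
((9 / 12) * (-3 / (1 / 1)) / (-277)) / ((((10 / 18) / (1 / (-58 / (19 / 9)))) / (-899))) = 5301 / 11080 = 0.48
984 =984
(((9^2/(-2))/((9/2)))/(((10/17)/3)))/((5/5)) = -459/10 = -45.90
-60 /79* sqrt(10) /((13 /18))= -1080* sqrt(10) /1027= -3.33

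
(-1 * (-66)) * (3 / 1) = 198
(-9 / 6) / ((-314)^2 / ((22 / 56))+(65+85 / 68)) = -22 / 3681889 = -0.00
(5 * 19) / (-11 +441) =19 / 86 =0.22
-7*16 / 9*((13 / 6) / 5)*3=-728 / 45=-16.18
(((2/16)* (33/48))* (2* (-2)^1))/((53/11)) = -121/1696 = -0.07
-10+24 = 14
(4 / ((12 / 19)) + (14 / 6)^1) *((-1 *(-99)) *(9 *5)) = 38610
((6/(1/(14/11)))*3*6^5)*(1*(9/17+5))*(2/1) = 368395776/187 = 1970030.89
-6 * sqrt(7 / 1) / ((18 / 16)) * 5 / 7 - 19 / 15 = -80 * sqrt(7) / 21 - 19 / 15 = -11.35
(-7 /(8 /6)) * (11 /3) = -77 /4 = -19.25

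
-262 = -262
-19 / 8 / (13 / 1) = -19 / 104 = -0.18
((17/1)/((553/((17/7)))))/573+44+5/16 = 1572625471/35489328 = 44.31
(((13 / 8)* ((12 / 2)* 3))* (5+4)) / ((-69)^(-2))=5013333 / 4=1253333.25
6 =6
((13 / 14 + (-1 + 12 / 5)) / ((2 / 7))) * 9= 1467 / 20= 73.35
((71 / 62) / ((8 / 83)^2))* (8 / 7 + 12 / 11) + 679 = 72896853 / 76384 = 954.35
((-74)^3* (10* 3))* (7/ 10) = -8509704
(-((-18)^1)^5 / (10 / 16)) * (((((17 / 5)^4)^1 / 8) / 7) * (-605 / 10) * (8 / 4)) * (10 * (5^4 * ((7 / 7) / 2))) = -19096051680288 / 7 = -2728007382898.29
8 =8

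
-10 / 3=-3.33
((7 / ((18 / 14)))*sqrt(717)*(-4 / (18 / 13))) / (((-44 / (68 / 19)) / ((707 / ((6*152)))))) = 7656103*sqrt(717) / 7719624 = 26.56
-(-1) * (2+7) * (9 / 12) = 27 / 4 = 6.75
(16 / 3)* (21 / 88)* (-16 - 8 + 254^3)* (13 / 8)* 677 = 252389093320 / 11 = 22944463029.09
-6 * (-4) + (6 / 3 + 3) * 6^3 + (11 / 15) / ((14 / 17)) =232027 / 210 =1104.89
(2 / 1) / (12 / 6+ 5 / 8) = 16 / 21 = 0.76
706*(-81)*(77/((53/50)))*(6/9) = -146777400/53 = -2769384.91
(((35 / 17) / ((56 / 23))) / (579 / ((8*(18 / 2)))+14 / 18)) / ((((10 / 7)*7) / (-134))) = -13869 / 10795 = -1.28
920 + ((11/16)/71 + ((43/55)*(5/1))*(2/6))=34538171/37488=921.31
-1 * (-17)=17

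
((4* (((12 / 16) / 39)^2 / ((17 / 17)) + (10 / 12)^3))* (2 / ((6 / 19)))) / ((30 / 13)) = 803263 / 126360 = 6.36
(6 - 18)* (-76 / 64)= 14.25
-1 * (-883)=883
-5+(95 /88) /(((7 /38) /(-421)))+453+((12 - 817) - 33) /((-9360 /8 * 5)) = -1818989873 /900900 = -2019.08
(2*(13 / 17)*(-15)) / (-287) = 0.08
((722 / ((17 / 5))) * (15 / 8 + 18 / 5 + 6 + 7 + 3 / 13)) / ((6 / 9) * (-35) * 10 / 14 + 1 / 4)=-10534341 / 43537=-241.96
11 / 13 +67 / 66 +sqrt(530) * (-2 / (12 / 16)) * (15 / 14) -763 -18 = -668501 / 858 -20 * sqrt(530) / 7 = -844.92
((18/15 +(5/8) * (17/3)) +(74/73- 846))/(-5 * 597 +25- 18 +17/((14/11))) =51523801/181791900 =0.28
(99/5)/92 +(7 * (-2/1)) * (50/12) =-80203/1380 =-58.12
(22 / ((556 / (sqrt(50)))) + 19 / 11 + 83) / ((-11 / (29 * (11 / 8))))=-6757 / 22 - 1595 * sqrt(2) / 2224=-308.15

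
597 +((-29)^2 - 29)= 1409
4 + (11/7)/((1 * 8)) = 235/56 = 4.20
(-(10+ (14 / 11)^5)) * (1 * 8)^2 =-137493376 / 161051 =-853.73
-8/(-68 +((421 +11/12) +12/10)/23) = 11040/68453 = 0.16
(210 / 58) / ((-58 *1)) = -105 / 1682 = -0.06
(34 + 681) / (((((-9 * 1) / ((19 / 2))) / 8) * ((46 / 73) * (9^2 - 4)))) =-180310 / 1449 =-124.44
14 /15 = 0.93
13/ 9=1.44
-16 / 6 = -8 / 3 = -2.67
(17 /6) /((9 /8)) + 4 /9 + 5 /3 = 125 /27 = 4.63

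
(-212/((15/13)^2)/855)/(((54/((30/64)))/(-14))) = 62699/2770200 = 0.02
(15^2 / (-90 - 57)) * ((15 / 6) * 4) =-750 / 49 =-15.31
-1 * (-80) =80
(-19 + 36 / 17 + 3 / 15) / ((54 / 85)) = -709 / 27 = -26.26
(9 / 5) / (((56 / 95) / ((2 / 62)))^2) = 16245 / 3013696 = 0.01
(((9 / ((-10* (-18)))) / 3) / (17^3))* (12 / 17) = 1 / 417605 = 0.00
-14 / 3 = -4.67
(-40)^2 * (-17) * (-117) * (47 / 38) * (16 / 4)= 299145600 / 19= 15744505.26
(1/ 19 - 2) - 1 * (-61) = 1122/ 19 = 59.05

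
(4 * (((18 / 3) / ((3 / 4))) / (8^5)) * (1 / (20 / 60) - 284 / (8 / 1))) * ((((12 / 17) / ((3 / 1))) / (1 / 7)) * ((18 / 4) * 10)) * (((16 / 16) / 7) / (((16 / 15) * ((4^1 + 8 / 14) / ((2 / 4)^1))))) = -307125 / 8912896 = -0.03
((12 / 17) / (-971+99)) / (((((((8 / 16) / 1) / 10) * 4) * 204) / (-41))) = 205 / 252008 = 0.00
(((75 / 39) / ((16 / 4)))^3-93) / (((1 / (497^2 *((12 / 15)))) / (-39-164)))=3726168649.74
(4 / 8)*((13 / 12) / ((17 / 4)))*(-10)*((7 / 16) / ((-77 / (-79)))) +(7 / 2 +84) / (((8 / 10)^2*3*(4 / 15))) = 12230795 / 71808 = 170.33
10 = 10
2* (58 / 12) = 29 / 3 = 9.67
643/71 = 9.06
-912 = -912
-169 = -169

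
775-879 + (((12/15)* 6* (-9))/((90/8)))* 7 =-3272/25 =-130.88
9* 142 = 1278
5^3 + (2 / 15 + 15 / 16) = 30257 / 240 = 126.07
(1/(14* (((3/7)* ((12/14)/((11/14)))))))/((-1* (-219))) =11/15768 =0.00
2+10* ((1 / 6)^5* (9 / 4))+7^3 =596165 / 1728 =345.00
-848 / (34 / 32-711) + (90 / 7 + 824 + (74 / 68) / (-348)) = 788434186355 / 940797816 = 838.05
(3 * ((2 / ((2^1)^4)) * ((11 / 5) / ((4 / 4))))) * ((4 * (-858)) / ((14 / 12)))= -84942 / 35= -2426.91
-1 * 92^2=-8464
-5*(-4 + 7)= -15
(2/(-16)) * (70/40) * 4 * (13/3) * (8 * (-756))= 22932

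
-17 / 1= -17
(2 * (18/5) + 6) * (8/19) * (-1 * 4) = -2112/95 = -22.23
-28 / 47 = -0.60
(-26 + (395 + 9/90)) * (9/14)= 33219/140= 237.28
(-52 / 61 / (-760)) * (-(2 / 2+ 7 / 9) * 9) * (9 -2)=-0.13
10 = 10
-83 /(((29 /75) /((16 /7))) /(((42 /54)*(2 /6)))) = -33200 /261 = -127.20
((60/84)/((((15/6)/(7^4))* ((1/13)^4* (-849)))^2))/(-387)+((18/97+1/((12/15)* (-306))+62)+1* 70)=-35446547031663365059/18399541142520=-1926490.82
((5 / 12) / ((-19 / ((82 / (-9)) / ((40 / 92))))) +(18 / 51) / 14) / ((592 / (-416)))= -1538849 / 4517478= -0.34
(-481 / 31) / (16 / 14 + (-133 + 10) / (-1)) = -3367 / 26939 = -0.12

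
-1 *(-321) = 321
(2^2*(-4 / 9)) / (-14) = 8 / 63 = 0.13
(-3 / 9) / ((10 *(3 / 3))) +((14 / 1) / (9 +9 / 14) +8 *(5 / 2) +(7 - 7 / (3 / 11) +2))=1283 / 270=4.75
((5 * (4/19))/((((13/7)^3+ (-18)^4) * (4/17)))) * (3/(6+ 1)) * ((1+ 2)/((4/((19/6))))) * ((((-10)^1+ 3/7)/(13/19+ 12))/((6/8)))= -151487/3471264226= -0.00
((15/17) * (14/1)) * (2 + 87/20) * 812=1082802/17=63694.24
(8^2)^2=4096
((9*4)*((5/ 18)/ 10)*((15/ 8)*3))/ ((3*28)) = 15/ 224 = 0.07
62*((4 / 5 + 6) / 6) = 1054 / 15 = 70.27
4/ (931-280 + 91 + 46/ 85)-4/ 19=-61501/ 299801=-0.21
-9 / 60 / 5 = -3 / 100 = -0.03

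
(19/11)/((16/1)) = 19/176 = 0.11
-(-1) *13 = 13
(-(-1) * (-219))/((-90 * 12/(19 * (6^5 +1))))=10786699/360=29963.05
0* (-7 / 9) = 0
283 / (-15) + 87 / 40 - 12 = -3443 / 120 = -28.69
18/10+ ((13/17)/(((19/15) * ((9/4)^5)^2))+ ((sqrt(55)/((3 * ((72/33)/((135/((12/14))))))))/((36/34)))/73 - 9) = -13514435551076/1877052269205+ 6545 * sqrt(55)/21024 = -4.89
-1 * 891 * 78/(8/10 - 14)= 5265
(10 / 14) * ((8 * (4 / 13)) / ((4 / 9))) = 360 / 91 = 3.96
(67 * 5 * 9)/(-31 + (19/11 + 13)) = -33165/179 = -185.28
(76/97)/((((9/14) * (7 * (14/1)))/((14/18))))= 0.01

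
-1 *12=-12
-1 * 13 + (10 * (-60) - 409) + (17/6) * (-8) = -3134/3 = -1044.67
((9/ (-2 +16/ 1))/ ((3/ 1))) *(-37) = -7.93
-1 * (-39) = 39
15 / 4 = 3.75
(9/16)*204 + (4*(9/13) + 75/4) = 3543/26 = 136.27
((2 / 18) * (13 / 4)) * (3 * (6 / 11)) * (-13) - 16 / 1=-521 / 22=-23.68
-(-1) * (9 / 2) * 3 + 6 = 39 / 2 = 19.50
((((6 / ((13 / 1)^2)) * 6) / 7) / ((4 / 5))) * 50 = 1.90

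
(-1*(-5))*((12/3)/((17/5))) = 100/17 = 5.88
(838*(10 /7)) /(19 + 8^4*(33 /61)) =511180 /954289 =0.54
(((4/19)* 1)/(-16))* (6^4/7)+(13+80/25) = 9153/665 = 13.76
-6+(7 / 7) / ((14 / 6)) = -39 / 7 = -5.57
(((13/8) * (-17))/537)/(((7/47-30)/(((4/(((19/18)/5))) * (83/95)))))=2586363/90660457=0.03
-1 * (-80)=80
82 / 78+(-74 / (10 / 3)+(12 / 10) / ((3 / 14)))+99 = 16273 / 195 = 83.45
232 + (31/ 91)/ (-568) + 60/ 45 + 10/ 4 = 36569167/ 155064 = 235.83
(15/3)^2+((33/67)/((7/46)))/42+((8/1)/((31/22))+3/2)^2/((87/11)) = 34684065209/1097927124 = 31.59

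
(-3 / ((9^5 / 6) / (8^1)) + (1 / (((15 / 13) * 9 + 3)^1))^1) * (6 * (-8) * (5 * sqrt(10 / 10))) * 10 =-173.46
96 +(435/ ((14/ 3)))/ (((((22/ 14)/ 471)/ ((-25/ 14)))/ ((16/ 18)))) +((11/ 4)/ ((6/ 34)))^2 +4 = -487922587/ 11088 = -44004.56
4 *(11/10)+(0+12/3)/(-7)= 134/35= 3.83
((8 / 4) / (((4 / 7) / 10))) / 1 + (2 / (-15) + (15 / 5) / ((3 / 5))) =598 / 15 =39.87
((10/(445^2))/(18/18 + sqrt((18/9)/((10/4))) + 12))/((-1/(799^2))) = -16598426/6661561 + 2553604 *sqrt(5)/33307805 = -2.32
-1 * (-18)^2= -324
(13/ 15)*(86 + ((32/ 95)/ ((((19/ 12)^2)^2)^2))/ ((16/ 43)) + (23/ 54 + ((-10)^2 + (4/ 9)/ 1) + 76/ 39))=213888843996472057/ 1306885176004950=163.66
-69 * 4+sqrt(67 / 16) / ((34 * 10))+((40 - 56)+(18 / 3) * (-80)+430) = -342+sqrt(67) / 1360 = -341.99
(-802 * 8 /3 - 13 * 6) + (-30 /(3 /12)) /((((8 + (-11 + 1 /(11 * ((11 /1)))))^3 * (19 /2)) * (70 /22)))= -5244208658372 /2365966659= -2216.52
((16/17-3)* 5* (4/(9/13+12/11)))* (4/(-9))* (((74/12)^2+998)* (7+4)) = 8213545340/70227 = 116957.09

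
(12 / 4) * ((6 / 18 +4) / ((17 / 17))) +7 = 20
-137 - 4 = -141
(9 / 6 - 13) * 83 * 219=-418071 / 2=-209035.50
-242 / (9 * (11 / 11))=-242 / 9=-26.89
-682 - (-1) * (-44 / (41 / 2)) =-28050 / 41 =-684.15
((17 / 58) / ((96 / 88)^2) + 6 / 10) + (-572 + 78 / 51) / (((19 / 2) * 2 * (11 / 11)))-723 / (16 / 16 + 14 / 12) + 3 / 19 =-63601792741 / 175350240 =-362.71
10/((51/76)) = 760/51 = 14.90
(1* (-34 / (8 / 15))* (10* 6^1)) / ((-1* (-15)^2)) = 17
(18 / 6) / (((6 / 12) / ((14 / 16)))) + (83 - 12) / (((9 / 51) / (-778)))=-3756121 / 12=-313010.08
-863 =-863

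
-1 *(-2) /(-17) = -2 /17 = -0.12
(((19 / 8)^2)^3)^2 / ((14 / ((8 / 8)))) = 2213314919066161 / 962072674304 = 2300.57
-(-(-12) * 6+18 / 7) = -522 / 7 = -74.57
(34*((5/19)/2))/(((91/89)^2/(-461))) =-310384385/157339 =-1972.71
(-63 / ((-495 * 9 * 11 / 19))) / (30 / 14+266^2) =931 / 2696946615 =0.00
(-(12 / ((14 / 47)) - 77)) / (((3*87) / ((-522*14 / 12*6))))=-514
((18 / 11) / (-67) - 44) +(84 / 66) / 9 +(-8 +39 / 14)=-4559273 / 92862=-49.10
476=476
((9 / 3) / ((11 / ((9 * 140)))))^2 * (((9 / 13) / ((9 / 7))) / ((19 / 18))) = 1800338400 / 29887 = 60238.18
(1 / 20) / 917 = 1 / 18340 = 0.00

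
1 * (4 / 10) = 2 / 5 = 0.40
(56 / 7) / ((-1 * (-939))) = 8 / 939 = 0.01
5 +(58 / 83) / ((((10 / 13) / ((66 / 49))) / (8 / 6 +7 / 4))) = 356789 / 40670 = 8.77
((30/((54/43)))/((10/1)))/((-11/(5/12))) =-215/2376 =-0.09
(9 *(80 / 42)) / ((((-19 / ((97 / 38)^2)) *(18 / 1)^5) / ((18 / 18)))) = -0.00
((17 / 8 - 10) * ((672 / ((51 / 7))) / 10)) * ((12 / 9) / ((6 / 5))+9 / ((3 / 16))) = -17836 / 5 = -3567.20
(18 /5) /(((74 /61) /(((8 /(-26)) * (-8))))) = 17568 /2405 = 7.30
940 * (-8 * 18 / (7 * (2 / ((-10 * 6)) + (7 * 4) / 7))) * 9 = -36547200 / 833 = -43874.19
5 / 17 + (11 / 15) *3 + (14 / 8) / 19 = 16707 / 6460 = 2.59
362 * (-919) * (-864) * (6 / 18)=95811264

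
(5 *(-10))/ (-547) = 50/ 547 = 0.09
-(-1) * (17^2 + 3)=292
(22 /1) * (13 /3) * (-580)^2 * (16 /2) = 769683200 /3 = 256561066.67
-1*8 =-8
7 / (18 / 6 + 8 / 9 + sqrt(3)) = 2205 / 982 - 567 * sqrt(3) / 982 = 1.25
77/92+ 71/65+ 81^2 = 39246317/5980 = 6562.93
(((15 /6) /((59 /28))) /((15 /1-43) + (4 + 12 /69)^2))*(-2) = 0.22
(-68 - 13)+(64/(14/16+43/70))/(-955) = -6454991/79647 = -81.04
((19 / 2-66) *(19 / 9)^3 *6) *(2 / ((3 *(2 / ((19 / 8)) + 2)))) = -748.17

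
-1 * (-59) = 59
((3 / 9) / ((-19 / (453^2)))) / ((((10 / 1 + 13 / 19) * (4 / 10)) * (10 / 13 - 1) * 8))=1482065 / 3248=456.30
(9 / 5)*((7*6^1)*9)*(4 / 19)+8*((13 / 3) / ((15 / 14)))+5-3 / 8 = 1232723 / 6840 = 180.22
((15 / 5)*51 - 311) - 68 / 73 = -11602 / 73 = -158.93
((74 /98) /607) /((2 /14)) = 37 /4249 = 0.01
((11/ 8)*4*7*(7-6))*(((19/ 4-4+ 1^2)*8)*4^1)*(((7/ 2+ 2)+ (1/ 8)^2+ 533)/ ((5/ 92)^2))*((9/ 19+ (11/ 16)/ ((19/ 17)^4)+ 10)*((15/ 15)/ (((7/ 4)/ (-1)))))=-6389762320744803/ 2606420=-2451547456.18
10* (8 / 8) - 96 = -86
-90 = -90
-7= -7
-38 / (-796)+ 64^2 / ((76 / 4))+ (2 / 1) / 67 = 109263247 / 506654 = 215.66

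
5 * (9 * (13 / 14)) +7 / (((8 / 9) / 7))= 5427 / 56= 96.91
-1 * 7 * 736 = -5152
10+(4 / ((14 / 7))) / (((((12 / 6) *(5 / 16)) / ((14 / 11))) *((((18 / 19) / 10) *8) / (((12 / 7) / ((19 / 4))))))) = 394 / 33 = 11.94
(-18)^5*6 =-11337408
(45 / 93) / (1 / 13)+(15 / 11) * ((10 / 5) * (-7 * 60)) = -388455 / 341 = -1139.16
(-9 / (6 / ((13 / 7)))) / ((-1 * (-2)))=-39 / 28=-1.39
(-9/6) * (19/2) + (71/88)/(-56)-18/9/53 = -14.30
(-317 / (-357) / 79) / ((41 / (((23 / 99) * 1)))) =7291 / 114475977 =0.00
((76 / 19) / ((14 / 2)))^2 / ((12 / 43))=172 / 147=1.17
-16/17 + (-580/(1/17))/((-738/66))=1841852/2091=880.85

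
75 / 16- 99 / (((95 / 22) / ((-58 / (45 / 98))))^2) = -2751960108629 / 32490000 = -84701.76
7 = 7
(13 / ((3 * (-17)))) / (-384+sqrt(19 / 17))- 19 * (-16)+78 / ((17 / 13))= 363.65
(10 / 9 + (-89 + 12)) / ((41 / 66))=-15026 / 123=-122.16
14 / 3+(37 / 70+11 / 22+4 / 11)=6998 / 1155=6.06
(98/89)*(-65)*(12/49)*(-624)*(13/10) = 1265472/89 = 14218.79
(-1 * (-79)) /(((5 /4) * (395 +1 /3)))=474 /2965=0.16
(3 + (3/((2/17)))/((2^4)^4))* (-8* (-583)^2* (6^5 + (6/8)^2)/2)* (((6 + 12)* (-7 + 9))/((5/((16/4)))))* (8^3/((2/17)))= -508924889057523015/128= -3975975695761898.55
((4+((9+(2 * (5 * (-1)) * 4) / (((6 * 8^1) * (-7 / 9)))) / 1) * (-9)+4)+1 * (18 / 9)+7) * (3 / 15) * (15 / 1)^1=-3093 / 14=-220.93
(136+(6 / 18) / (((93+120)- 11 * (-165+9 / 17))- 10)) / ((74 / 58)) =404737717 / 3796977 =106.59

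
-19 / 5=-3.80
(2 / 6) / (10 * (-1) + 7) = -0.11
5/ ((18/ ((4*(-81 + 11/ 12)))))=-88.98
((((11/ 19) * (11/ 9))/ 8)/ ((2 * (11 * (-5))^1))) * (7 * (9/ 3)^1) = -77/ 4560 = -0.02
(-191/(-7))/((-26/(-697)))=133127/182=731.47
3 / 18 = 1 / 6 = 0.17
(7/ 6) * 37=259/ 6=43.17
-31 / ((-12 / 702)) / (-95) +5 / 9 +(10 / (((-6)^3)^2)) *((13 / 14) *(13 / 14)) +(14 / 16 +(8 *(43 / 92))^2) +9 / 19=-736205319917 / 229780333440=-3.20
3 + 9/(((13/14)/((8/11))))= 1437/143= 10.05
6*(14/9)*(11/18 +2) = 658/27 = 24.37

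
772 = 772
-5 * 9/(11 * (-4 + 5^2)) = -15/77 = -0.19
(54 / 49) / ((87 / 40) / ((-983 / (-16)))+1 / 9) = 2388690 / 317569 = 7.52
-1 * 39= -39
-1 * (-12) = 12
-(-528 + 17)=511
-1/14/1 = -1/14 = -0.07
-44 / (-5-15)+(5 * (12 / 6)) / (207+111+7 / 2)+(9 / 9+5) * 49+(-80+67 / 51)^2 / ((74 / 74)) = 54252051518 / 8362215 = 6487.76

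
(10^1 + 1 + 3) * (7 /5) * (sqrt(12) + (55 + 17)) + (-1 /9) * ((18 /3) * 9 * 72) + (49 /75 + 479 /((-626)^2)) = 196 * sqrt(3) /5 + 28798611289 /29390700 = 1047.75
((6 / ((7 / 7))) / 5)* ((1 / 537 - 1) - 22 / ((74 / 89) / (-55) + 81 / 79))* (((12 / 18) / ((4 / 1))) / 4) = -2388960367 / 2097785130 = -1.14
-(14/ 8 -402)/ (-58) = -1601/ 232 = -6.90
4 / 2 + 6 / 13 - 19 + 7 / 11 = -2274 / 143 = -15.90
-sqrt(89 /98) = -sqrt(178) /14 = -0.95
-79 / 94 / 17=-79 / 1598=-0.05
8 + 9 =17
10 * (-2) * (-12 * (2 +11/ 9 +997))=720160/ 3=240053.33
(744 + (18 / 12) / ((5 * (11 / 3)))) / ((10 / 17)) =1391433 / 1100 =1264.94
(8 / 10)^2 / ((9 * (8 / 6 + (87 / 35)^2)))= 784 / 82821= 0.01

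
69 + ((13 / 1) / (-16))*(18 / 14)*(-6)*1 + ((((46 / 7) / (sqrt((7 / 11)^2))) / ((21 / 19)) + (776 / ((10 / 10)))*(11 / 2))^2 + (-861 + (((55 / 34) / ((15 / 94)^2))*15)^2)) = 47009474831279713 / 2448040392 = 19202899.99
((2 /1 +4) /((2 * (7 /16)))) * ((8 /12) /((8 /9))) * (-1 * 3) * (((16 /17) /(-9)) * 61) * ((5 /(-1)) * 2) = -117120 /119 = -984.20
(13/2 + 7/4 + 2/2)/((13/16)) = 148/13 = 11.38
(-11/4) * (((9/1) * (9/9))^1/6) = -33/8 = -4.12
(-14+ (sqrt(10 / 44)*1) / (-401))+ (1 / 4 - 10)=-95 / 4 - sqrt(110) / 8822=-23.75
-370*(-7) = 2590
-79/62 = -1.27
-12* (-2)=24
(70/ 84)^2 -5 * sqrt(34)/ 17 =25/ 36 -5 * sqrt(34)/ 17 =-1.02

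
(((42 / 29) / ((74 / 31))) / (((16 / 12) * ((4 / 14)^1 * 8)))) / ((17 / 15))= 205065 / 1167424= 0.18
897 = 897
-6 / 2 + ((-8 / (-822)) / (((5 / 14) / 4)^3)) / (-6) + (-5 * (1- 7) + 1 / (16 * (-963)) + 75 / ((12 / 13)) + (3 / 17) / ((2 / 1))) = 158581763749 / 1495218000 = 106.06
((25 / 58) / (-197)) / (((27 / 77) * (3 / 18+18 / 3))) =-1925 / 1902429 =-0.00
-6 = -6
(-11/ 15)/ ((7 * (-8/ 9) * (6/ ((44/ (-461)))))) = -121/ 64540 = -0.00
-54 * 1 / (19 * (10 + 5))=-0.19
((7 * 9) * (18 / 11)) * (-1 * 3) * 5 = -17010 / 11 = -1546.36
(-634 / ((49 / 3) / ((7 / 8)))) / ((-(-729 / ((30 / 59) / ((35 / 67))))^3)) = -190683742 / 2358553657992651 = -0.00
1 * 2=2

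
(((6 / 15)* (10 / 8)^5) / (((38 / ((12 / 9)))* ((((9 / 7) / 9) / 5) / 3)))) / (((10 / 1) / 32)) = 4375 / 304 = 14.39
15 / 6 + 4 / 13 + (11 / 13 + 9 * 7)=1733 / 26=66.65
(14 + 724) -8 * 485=-3142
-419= -419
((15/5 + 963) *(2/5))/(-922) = -0.42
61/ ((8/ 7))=427/ 8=53.38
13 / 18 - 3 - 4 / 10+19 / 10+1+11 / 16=131 / 144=0.91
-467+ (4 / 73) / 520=-467.00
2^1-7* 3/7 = -1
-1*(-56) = 56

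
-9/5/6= -0.30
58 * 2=116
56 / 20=14 / 5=2.80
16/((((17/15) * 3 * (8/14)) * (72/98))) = 1715/153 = 11.21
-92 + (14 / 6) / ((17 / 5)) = -4657 / 51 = -91.31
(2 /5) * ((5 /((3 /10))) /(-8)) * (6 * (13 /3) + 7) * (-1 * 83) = 2282.50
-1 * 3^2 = -9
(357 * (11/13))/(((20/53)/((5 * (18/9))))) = 208131/26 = 8005.04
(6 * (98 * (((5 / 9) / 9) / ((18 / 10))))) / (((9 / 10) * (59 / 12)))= 196000 / 43011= 4.56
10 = 10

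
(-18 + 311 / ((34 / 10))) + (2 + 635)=12078 / 17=710.47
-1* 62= -62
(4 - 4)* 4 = 0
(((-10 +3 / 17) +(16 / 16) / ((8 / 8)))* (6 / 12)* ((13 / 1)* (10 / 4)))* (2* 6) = -29250 / 17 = -1720.59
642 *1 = 642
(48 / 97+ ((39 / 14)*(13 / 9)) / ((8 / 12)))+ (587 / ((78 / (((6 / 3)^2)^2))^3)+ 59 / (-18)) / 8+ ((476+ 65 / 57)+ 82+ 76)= 7859607169163 / 12244390704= 641.89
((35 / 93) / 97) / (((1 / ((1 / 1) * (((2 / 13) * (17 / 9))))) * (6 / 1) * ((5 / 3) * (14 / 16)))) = 136 / 1055457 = 0.00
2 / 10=1 / 5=0.20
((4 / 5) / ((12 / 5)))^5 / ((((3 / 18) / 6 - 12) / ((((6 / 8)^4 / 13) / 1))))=-3 / 358592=-0.00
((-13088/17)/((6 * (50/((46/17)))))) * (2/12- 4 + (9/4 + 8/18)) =7.91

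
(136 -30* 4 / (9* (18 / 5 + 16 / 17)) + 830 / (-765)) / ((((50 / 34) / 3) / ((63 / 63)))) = 3897206 / 14475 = 269.24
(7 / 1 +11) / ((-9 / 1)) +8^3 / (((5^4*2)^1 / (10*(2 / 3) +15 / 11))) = 5318 / 4125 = 1.29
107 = 107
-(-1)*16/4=4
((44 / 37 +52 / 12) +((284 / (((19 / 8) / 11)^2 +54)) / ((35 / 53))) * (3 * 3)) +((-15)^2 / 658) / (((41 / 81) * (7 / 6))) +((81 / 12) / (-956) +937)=1014.71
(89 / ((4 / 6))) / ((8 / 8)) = 267 / 2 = 133.50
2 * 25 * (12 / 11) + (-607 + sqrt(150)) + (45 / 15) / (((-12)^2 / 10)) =-145793 / 264 + 5 * sqrt(6) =-540.00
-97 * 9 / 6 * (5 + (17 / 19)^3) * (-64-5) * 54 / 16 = 2656993833 / 13718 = 193686.68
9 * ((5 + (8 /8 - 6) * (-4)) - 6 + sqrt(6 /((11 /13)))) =194.97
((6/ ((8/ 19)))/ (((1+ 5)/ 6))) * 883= 12582.75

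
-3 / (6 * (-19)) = 1 / 38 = 0.03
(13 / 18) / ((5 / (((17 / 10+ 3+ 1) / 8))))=247 / 2400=0.10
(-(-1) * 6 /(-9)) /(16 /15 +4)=-0.13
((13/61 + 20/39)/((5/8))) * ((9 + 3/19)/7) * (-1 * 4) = -3205312/527345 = -6.08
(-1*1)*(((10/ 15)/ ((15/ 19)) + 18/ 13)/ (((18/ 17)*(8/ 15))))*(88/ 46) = -60962/ 8073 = -7.55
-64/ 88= -8/ 11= -0.73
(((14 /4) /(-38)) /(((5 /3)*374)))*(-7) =147 /142120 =0.00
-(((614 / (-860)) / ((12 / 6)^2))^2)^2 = -8882874001 / 8752130560000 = -0.00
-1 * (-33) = 33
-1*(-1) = 1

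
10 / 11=0.91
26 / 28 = 13 / 14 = 0.93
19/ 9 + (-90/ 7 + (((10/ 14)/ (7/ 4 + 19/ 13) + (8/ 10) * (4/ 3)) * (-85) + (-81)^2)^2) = 41620916.19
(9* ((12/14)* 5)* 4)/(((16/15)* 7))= 2025/98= 20.66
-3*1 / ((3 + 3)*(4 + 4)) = -1 / 16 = -0.06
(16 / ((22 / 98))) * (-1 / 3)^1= -23.76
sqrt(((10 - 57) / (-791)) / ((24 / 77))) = sqrt(350526) / 1356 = 0.44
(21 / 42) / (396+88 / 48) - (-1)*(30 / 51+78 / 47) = 4289449 / 1907213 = 2.25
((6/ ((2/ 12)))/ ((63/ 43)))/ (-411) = -172/ 2877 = -0.06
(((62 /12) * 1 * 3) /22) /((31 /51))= 1.16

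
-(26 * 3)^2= -6084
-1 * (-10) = 10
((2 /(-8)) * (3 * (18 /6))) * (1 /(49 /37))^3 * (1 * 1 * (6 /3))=-455877 /235298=-1.94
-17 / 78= -0.22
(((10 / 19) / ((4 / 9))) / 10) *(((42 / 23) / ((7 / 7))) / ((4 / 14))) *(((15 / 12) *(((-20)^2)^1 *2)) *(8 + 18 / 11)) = 35059500 / 4807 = 7293.43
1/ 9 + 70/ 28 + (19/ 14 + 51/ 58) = 17713/ 3654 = 4.85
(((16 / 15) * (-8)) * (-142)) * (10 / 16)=2272 / 3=757.33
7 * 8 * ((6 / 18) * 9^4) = 122472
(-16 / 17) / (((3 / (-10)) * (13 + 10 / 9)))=0.22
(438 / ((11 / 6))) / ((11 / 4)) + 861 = 114693 / 121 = 947.88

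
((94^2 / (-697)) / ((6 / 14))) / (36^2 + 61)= -0.02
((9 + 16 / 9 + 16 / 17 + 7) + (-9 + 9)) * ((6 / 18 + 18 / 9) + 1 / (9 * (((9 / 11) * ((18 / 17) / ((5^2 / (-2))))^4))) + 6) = 49534.16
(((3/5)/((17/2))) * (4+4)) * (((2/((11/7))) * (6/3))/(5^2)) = 1344/23375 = 0.06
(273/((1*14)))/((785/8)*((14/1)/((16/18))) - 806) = 624/23663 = 0.03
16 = 16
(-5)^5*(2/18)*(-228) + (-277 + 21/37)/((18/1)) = 26357386/333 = 79151.31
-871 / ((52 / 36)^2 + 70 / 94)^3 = -48058120879353 / 1252029430952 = -38.38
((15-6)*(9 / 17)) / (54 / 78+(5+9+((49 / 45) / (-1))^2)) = 2132325 / 7105796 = 0.30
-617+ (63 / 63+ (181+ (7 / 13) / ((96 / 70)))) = -271195 / 624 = -434.61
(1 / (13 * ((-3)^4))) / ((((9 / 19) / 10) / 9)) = 190 / 1053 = 0.18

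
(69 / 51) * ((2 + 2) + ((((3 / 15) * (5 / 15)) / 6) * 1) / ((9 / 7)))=4393 / 810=5.42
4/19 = 0.21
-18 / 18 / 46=-1 / 46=-0.02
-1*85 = -85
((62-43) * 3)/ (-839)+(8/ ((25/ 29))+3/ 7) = 1415486/ 146825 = 9.64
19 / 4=4.75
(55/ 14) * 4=110/ 7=15.71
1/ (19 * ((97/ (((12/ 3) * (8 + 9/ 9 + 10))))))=0.04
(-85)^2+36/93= 223987/31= 7225.39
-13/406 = -0.03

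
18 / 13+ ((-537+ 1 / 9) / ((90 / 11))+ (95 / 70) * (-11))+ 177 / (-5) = -8444491 / 73710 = -114.56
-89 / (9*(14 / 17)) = -1513 / 126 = -12.01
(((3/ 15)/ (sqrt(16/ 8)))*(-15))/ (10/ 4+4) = -3*sqrt(2)/ 13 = -0.33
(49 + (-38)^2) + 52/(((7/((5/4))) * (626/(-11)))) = 6541611/4382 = 1492.84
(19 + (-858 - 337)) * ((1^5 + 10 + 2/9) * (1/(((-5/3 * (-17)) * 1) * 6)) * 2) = -39592/255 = -155.26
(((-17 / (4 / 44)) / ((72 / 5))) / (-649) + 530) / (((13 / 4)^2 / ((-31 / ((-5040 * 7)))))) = 13959455 / 316599192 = 0.04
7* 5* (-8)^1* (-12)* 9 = 30240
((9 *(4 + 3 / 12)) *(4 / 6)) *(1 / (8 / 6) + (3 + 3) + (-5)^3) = -3015.38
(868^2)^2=567647723776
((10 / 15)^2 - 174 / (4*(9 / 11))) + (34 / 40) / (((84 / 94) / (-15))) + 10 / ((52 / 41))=-387259 / 6552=-59.11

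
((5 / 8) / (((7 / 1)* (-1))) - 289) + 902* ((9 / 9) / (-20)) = -93573 / 280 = -334.19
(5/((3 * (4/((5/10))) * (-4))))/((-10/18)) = 3/32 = 0.09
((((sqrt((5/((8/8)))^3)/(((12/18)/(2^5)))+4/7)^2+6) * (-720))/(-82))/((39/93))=6043143.10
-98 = -98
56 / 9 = 6.22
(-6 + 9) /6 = 1 /2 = 0.50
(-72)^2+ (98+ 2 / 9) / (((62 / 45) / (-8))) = 143024 / 31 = 4613.68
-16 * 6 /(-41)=96 /41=2.34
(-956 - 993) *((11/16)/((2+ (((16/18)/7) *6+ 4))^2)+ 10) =-6297396359/322624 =-19519.31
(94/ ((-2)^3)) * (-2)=47/ 2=23.50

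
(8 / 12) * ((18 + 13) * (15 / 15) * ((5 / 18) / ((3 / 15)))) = 775 / 27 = 28.70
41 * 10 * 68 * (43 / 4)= 299710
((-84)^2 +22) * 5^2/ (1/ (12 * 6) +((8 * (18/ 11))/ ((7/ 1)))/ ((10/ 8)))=4905054000/ 41857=117185.99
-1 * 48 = -48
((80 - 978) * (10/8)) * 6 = -6735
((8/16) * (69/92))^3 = 27/512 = 0.05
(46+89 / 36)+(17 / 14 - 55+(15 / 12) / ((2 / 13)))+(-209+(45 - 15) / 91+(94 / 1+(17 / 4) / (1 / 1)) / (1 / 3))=582415 / 6552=88.89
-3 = -3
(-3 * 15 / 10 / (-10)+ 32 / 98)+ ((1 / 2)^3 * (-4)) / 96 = 36283 / 47040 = 0.77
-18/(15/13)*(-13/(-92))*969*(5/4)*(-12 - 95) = 52567281/184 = 285691.74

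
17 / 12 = 1.42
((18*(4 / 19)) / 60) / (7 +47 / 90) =108 / 12863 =0.01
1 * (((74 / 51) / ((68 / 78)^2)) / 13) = 1443 / 9826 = 0.15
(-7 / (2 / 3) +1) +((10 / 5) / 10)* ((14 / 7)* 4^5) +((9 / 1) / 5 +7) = 408.90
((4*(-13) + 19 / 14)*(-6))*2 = 4254 / 7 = 607.71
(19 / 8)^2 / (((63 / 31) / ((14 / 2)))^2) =346921 / 5184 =66.92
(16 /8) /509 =2 /509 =0.00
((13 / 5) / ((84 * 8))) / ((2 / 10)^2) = 65 / 672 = 0.10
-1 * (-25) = 25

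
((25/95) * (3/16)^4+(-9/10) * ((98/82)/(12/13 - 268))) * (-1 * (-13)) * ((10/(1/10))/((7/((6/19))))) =6716327085/26311204864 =0.26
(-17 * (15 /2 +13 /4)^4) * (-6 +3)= 174358851 /256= 681089.26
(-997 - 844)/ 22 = -1841/ 22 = -83.68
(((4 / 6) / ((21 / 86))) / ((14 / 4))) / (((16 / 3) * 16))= 43 / 4704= 0.01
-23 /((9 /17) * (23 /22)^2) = -8228 /207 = -39.75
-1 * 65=-65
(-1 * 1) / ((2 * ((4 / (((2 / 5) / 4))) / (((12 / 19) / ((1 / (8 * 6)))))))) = -36 / 95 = -0.38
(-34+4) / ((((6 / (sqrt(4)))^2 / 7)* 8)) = -35 / 12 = -2.92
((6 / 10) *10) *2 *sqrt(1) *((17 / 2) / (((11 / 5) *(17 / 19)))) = 570 / 11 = 51.82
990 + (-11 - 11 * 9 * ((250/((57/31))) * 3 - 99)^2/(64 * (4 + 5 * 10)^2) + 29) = 7166684797/7485696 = 957.38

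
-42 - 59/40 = -43.48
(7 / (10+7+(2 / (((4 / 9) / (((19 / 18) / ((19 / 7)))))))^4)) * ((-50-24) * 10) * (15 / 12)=-1657600 / 6753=-245.46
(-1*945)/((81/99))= -1155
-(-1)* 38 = 38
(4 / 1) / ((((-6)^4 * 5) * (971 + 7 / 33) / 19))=209 / 17307000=0.00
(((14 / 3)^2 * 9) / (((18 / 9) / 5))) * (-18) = -8820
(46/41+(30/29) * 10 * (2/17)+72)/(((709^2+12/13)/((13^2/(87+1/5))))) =1650621479/5759090264282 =0.00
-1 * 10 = -10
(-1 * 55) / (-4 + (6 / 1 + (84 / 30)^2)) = -1375 / 246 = -5.59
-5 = -5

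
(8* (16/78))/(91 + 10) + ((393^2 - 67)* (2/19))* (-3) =-3648662972/74841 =-48752.19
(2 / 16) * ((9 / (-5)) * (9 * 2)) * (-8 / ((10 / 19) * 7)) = 1539 / 175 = 8.79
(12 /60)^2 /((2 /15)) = 3 /10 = 0.30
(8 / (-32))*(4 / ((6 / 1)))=-1 / 6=-0.17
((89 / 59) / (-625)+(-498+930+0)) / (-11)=-15929911 / 405625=-39.27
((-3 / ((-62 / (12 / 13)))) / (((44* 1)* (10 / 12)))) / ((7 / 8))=0.00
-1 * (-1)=1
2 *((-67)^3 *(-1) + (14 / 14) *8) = 601542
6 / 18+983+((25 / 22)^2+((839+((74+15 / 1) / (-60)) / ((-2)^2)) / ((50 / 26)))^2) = 832678330753009 / 4356000000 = 191156.64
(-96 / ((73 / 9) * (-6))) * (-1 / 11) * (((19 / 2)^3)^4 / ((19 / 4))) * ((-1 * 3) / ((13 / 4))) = 18831048174.23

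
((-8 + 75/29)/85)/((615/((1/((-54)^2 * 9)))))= -157/39785247900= -0.00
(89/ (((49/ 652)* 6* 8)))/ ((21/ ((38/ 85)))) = 275633/ 524790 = 0.53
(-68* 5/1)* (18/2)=-3060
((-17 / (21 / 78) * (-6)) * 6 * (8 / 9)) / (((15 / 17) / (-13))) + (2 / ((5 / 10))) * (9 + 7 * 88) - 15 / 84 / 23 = -37632269 / 1380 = -27269.76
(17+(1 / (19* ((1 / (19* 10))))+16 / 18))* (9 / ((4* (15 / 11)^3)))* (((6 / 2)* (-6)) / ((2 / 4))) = -334081 / 375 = -890.88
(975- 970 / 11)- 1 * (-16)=9931 / 11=902.82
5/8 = 0.62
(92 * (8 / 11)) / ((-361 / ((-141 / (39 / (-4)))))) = -138368 / 51623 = -2.68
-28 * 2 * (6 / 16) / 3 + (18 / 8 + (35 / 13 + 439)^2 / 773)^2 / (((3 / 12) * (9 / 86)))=84587585828876701 / 34132051538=2478244.99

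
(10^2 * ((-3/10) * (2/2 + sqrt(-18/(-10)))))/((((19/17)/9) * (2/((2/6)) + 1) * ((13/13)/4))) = -11016 * sqrt(5)/133 - 18360/133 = -323.25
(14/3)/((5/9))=42/5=8.40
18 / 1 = 18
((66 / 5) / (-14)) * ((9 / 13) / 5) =-0.13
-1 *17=-17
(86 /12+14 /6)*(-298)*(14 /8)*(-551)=10919167 /4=2729791.75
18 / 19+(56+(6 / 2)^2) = 1253 / 19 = 65.95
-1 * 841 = -841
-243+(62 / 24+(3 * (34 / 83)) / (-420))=-8381027 / 34860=-240.42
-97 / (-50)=97 / 50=1.94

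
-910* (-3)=2730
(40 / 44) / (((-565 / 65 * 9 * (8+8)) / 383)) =-24895 / 89496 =-0.28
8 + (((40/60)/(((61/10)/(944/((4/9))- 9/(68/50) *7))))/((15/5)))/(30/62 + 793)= 103249099/12754063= 8.10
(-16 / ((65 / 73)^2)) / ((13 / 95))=-1620016 / 10985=-147.48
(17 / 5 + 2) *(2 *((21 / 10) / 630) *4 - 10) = -6732 / 125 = -53.86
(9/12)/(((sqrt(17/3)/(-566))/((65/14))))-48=-875.94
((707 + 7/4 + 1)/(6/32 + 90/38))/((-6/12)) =-431528/777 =-555.38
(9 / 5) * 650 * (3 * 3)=10530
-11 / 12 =-0.92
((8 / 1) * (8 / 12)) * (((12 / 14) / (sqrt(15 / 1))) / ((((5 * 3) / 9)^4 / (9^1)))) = 7776 * sqrt(15) / 21875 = 1.38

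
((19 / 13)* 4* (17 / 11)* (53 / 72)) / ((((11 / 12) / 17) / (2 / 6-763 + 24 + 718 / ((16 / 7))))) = -2965233347 / 56628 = -52363.38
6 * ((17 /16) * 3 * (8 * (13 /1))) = 1989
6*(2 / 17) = 12 / 17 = 0.71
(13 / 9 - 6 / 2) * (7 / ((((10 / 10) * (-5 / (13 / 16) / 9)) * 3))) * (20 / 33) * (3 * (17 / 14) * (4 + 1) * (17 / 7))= 18785 / 132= 142.31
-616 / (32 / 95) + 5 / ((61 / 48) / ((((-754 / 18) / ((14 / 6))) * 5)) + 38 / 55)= -1635721285 / 898076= -1821.36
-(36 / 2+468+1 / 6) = -2917 / 6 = -486.17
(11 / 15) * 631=6941 / 15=462.73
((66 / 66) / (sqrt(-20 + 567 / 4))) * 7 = 14 * sqrt(487) / 487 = 0.63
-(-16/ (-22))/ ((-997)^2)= -8/ 10934099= -0.00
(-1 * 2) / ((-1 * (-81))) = -2 / 81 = -0.02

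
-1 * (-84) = 84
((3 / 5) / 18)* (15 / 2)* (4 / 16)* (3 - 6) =-3 / 16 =-0.19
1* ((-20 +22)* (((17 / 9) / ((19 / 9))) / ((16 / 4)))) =17 / 38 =0.45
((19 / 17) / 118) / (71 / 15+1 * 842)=285 / 25478206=0.00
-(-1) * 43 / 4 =43 / 4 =10.75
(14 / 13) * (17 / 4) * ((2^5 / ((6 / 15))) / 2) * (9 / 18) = 1190 / 13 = 91.54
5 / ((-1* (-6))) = 5 / 6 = 0.83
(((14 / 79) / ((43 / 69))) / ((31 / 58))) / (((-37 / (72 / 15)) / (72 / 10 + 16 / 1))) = -155981952 / 97408975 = -1.60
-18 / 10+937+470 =7026 / 5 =1405.20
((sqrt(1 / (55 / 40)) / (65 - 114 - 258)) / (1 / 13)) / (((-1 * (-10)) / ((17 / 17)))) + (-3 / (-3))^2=1 - 13 * sqrt(22) / 16885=1.00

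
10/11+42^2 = 1764.91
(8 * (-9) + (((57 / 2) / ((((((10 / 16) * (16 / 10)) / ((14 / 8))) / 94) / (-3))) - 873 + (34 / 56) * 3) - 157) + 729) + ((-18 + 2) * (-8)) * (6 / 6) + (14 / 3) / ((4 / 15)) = -100033 / 7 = -14290.43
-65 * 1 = -65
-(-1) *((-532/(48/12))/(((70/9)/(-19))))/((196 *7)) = 0.24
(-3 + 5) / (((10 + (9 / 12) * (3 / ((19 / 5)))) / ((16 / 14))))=1216 / 5635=0.22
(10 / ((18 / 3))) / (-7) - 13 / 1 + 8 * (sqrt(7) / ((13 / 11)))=-278 / 21 + 88 * sqrt(7) / 13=4.67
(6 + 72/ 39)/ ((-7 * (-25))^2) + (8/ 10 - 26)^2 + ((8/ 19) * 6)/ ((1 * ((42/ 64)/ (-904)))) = -21520797362/ 7564375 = -2845.02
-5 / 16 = -0.31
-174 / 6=-29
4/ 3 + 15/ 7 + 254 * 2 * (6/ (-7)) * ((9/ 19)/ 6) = -12329/ 399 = -30.90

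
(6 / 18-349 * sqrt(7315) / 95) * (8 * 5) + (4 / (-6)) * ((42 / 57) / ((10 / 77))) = 2722 / 285-2792 * sqrt(7315) / 19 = -12558.53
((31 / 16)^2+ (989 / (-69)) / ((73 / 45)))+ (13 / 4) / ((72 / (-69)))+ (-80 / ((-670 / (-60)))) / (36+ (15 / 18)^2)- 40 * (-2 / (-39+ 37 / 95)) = -47611105955963 / 4550205762816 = -10.46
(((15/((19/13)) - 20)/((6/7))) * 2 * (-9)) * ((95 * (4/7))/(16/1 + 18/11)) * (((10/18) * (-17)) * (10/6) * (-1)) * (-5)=-43243750/873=-49534.65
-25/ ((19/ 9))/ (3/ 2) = -150/ 19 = -7.89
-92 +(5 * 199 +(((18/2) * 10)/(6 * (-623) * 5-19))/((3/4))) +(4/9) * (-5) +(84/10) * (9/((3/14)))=1055387999/841905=1253.57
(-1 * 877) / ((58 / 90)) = -39465 / 29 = -1360.86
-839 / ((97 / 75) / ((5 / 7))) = -314625 / 679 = -463.37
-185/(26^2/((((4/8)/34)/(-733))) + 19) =37/6738905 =0.00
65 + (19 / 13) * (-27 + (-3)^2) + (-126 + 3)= -1096 / 13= -84.31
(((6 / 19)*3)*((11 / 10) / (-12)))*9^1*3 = -891 / 380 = -2.34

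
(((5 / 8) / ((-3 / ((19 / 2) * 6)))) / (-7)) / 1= 95 / 56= 1.70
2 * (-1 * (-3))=6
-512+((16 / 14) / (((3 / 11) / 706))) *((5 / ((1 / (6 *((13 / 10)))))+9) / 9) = 961792 / 63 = 15266.54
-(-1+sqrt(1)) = 0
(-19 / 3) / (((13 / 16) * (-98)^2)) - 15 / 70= -40283 / 187278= -0.22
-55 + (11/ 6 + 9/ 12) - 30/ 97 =-61373/ 1164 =-52.73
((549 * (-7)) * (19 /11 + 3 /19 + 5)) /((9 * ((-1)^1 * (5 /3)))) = 1843359 /1045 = 1763.98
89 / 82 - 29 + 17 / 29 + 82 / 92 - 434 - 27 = -13329943 / 27347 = -487.44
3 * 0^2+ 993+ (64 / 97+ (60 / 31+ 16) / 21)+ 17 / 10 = 629079169 / 631470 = 996.21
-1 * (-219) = 219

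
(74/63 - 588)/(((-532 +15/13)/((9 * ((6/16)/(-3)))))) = -240305/193228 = -1.24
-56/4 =-14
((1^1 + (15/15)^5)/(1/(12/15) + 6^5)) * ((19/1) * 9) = 1368/31109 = 0.04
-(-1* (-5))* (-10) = 50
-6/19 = -0.32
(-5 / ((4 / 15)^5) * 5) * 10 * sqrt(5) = -94921875 * sqrt(5) / 512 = -414554.23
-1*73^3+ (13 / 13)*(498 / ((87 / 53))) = -11272695 / 29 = -388713.62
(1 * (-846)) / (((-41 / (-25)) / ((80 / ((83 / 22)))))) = -37224000 / 3403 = -10938.58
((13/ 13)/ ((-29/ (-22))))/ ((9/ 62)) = 1364/ 261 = 5.23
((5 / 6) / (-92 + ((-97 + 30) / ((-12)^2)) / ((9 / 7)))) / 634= -540 / 37945217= -0.00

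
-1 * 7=-7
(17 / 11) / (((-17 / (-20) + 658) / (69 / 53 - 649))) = -11671520 / 7682191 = -1.52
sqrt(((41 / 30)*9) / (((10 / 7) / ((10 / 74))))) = sqrt(159285) / 370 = 1.08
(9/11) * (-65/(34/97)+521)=102681/374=274.55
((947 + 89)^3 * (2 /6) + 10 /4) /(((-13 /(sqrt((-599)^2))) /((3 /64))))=-1332097726873 /1664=-800539499.32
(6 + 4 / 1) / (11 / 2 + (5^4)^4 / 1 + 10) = 20 / 305175781281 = 0.00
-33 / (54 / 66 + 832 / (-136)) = 6171 / 991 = 6.23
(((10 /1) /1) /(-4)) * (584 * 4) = -5840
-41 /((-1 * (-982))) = -41 /982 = -0.04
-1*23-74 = -97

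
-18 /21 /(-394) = 3 /1379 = 0.00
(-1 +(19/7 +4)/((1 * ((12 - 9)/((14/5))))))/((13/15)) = 79/13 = 6.08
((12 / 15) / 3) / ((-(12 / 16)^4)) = -1024 / 1215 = -0.84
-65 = -65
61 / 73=0.84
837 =837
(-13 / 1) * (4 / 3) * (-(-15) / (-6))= 130 / 3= 43.33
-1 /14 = -0.07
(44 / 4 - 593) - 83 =-665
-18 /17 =-1.06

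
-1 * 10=-10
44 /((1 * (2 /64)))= 1408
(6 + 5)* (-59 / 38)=-649 / 38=-17.08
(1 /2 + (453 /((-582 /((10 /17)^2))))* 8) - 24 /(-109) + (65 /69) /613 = -370379078033 /258485172618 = -1.43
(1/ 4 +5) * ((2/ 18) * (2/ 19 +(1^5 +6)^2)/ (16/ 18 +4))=19593/ 3344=5.86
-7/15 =-0.47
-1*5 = -5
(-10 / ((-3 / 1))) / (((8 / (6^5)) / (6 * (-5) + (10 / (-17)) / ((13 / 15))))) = -21967200 / 221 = -99399.10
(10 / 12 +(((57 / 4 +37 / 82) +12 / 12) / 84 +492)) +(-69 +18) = 2029757 / 4592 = 442.02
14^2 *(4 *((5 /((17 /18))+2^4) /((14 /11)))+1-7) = 11941.18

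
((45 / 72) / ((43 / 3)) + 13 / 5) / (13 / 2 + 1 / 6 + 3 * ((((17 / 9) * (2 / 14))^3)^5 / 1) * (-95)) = 1481535087042266158018238498943 / 3736148421236451642648595895000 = 0.40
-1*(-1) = 1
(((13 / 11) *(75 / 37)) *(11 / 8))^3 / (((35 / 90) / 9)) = 75075609375 / 90770176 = 827.10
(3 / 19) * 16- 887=-16805 / 19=-884.47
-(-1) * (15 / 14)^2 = 225 / 196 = 1.15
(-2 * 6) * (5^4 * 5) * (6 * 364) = -81900000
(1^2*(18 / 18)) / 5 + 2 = 11 / 5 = 2.20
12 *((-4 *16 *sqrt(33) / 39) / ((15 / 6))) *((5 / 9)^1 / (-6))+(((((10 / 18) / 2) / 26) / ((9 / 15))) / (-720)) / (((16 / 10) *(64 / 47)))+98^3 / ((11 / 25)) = 256 *sqrt(33) / 351+2435666352524675 / 1138655232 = 2139076.92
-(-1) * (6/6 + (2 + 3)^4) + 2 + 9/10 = 628.90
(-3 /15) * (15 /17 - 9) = 138 /85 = 1.62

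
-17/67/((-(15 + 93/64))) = 1088/70551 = 0.02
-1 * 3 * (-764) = 2292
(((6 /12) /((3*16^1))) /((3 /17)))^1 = 17 /288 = 0.06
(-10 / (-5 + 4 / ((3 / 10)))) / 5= -6 / 25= -0.24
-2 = -2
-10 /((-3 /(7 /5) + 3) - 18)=0.58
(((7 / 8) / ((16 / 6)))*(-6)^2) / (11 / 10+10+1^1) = 945 / 968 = 0.98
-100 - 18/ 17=-1718/ 17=-101.06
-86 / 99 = -0.87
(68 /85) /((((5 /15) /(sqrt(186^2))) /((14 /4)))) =7812 /5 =1562.40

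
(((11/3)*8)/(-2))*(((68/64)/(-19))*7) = 1309/228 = 5.74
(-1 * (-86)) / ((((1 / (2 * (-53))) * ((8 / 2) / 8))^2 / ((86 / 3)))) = 332405824 / 3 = 110801941.33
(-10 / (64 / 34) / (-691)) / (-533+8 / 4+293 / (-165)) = -14025 / 971910848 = -0.00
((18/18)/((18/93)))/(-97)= -31/582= -0.05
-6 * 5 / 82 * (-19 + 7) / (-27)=-20 / 123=-0.16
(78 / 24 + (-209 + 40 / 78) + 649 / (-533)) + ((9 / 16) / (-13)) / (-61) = -322197233 / 1560624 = -206.45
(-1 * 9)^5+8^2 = -58985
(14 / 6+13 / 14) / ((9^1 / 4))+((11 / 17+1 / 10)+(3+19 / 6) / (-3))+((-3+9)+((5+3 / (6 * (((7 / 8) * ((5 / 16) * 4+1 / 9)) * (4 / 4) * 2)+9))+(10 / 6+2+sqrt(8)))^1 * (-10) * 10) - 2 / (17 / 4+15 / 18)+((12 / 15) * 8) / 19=-9091176193397 / 10408208265 - 200 * sqrt(2)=-1156.30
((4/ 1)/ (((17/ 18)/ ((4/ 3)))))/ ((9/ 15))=160/ 17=9.41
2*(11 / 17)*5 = 110 / 17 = 6.47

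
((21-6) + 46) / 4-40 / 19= 999 / 76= 13.14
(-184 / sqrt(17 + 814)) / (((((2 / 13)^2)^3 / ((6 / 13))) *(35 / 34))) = -145175563 *sqrt(831) / 19390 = -215832.19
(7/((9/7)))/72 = 49/648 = 0.08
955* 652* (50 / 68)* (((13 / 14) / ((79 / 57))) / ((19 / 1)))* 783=118838552625 / 9401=12641054.42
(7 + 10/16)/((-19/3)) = -183/152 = -1.20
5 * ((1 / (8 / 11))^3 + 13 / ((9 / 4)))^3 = 287629333411135 / 97844723712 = 2939.65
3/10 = 0.30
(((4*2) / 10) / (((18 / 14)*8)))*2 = 7 / 45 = 0.16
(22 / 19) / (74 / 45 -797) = -990 / 680029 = -0.00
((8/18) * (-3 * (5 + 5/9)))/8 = -25/27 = -0.93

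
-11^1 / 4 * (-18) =99 / 2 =49.50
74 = 74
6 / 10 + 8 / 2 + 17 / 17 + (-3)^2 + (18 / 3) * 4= 38.60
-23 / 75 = -0.31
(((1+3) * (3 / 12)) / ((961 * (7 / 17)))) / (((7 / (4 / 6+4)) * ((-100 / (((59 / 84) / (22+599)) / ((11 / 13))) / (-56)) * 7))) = 0.00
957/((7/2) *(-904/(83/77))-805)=-26477/103481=-0.26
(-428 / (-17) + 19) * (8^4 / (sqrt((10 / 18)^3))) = 83054592 * sqrt(5) / 425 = 436978.15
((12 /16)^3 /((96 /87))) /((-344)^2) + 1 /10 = 121179979 /1211760640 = 0.10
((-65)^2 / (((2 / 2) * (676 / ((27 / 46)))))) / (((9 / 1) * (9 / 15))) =0.68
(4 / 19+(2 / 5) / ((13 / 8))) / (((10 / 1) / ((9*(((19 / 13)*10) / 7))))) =5076 / 5915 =0.86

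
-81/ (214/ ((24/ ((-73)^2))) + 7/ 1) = -972/ 570287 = -0.00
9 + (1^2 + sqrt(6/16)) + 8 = sqrt(6)/4 + 18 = 18.61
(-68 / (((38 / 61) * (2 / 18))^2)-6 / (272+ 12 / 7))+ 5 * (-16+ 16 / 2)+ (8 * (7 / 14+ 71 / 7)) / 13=-447737539169 / 31471258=-14226.87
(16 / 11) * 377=6032 / 11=548.36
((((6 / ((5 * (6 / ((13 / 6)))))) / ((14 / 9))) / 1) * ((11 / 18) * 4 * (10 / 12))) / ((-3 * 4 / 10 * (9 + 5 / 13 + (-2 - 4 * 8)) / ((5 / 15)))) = 1859 / 290304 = 0.01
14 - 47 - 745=-778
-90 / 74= -45 / 37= -1.22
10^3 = 1000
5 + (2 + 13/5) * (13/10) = 549/50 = 10.98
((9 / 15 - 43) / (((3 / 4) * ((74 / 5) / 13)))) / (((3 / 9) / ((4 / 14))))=-11024 / 259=-42.56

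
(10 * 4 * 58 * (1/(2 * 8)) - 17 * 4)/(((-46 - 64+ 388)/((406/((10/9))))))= 140679/1390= 101.21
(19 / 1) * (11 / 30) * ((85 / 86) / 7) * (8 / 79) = 7106 / 71337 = 0.10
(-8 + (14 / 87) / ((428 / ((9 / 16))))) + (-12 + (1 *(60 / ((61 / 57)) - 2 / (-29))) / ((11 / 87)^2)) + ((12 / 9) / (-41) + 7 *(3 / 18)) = 104948083470097 / 30049054816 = 3492.56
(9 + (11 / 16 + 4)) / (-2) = -219 / 32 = -6.84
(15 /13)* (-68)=-1020 /13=-78.46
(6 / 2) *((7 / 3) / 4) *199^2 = 277207 / 4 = 69301.75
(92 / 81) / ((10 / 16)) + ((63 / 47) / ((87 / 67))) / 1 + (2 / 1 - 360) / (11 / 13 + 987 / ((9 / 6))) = 726912859 / 315200565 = 2.31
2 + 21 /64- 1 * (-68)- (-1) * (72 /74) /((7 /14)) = 171145 /2368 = 72.27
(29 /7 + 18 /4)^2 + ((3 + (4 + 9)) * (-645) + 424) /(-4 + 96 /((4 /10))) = 32.77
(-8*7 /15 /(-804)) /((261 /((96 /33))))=448 /8656065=0.00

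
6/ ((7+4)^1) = 6/ 11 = 0.55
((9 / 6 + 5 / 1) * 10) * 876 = 56940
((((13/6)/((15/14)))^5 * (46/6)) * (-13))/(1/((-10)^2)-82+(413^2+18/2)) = -324496715452/16414596023625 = -0.02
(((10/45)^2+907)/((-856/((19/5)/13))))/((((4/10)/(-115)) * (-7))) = -160534135/12619152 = -12.72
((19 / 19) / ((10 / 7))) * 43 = 301 / 10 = 30.10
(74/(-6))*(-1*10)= 370/3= 123.33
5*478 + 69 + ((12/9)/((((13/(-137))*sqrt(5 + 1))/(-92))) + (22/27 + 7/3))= 25208*sqrt(6)/117 + 66478/27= 2989.90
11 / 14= 0.79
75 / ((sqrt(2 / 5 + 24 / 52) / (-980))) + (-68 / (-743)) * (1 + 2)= 204 / 743 - 2625 * sqrt(910)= -79186.02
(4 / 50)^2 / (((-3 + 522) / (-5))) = -4 / 64875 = -0.00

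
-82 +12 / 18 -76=-472 / 3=-157.33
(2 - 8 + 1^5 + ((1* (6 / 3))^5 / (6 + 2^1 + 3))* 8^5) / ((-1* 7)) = -13617.16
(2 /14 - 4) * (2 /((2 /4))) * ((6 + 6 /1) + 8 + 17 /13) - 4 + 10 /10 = -30189 /91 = -331.75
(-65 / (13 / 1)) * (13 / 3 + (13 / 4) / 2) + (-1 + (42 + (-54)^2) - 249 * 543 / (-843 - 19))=31901527 / 10344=3084.06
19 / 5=3.80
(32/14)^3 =4096/343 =11.94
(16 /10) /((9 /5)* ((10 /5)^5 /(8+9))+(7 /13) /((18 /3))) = 10608 /23059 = 0.46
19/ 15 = 1.27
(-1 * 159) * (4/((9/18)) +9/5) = -1558.20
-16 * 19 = -304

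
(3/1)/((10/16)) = 24/5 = 4.80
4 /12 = 0.33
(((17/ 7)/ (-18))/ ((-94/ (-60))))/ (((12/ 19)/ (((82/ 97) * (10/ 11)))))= -331075/ 3159387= -0.10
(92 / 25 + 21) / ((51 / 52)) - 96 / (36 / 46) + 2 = -121766 / 1275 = -95.50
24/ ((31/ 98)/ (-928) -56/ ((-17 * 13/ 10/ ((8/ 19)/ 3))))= 27494917632/ 407038613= 67.55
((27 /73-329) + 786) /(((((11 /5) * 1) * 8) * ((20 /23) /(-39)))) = -7487259 /6424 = -1165.51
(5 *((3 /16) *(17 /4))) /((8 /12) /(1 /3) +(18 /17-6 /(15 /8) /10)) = 36125 /24832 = 1.45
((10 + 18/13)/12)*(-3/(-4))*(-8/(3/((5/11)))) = -370/429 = -0.86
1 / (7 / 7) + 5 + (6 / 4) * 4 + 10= 22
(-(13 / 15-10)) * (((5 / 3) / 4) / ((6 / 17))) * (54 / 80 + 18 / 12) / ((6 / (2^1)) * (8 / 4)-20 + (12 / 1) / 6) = -67541 / 34560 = -1.95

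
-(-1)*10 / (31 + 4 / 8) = 20 / 63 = 0.32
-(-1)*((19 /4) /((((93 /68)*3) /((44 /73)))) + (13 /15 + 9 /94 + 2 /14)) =120818681 /67007430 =1.80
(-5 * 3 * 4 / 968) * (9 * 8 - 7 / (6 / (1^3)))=-2125 / 484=-4.39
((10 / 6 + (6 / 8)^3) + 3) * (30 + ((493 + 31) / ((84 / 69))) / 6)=517.70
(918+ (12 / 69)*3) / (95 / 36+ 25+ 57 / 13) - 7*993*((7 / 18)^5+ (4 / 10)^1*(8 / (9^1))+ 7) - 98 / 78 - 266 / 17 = -1754024775110081737 / 34272678903840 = -51178.51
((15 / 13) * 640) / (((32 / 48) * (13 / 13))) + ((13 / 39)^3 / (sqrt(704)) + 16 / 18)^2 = 1108.48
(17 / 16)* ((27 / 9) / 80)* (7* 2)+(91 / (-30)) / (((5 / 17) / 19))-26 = -221.40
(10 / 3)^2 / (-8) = -25 / 18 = -1.39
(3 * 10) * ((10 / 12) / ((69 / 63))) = 525 / 23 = 22.83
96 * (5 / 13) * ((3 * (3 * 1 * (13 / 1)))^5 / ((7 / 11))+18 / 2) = 1272101717749.45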